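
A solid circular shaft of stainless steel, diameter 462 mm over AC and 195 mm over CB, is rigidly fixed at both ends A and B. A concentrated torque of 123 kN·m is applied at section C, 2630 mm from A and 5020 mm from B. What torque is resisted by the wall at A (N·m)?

Compatibility: T_A·a/J_AC = T_B·b/J_CB with T_A + T_B = T₀.
J_AC = 4.47×10^-3 m⁴, J_CB = 1.42×10^-4 m⁴, so T_A = T₀·(J_AC/a)/((J_AC/a)+(J_CB/b)) = 121000 N·m, T_B = 2012 N·m.

121000 N·m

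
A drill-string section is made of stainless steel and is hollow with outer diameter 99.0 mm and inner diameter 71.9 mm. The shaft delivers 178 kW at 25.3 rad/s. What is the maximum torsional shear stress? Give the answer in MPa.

ω = 25.3 rad/s, so T = P/ω = 178×10³ / 25.30 = 7036 N·m.
J = π(d_o⁴ − d_i⁴)/32 = π(0.0990⁴ − 0.0719⁴)/32 = 6.807×10^-6 m⁴.
τ_max = T·r/J = 7036 × 0.0495 / 6.807×10^-6 = 5.116×10^7 Pa.

51.2 MPa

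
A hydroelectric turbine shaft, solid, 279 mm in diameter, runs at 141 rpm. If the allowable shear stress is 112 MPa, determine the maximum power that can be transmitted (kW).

7050 kW

J = πd⁴/32 = π(0.279)⁴/32 = 5.949×10^-4 m⁴.
T_max = τ_allow·J/r = 1.12×10^8 × 5.949×10^-4 / 0.140 = 477600 N·m.
ω = 2π·141/60 = 14.77 rad/s, so P_max = T_max·ω = 7.052×10^6 W.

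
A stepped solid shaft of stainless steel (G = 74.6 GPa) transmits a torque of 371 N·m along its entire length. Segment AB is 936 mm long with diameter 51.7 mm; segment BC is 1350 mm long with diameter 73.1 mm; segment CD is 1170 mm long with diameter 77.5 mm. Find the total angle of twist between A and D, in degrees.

0.612°

J_AB = π(0.0517)⁴/32 = 7.01×10^-7 m⁴; J_BC = π(0.0731)⁴/32 = 2.80×10^-6 m⁴; J_CD = π(0.0775)⁴/32 = 3.54×10^-6 m⁴.
θ = (T/G)·Σ L_i/J_i = (371.0/74.6×10⁹)·(0.936/7.01×10^-7 + 1.35/2.80×10^-6 + 1.17/3.54×10^-6) = 0.01067 rad.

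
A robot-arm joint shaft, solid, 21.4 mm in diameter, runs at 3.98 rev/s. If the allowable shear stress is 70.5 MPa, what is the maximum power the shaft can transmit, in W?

J = πd⁴/32 = π(0.0214)⁴/32 = 2.059×10^-8 m⁴.
T_max = τ_allow·J/r = 7.05×10^7 × 2.059×10^-8 / 0.0107 = 135.7 N·m.
ω = 2π·3.98 = 25.01 rad/s, so P_max = T_max·ω = 3393 W.

3390 W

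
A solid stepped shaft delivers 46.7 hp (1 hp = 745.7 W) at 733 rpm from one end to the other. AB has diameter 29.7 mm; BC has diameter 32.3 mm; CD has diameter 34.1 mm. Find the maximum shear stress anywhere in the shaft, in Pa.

ω = 2π·733/60 = 76.76 rad/s, so T = P/ω = 46.7×745.7 / 76.76 = 453.7 N·m.
Under the same torque, τ_max = 16T/(πd³) is largest where d is smallest — segment AB (d = 29.7 mm).
τ_max = 16·453.7/(π·(0.0297)³) = 8.820×10^7 Pa.

8.82e7 Pa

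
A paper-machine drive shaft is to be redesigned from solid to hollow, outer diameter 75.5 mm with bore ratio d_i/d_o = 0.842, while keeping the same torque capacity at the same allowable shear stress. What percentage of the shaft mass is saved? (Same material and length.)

53.6 %

Equal τ_max and T ⇒ the solid shaft needs d_s³ = d_o³(1−k⁴), so d_s = 75.5·(1−0.842⁴)^(1/3) = 59.82 mm.
Area ratio A_h/A_s = d_o²(1−k²)/d_s² = (1−k²)/(1−k⁴)^(2/3) = 0.4636.
Mass saving = 1 − 0.4636 = 53.6 %.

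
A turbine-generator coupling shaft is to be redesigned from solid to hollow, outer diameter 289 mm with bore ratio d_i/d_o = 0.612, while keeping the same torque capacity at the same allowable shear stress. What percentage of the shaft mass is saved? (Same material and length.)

30.8 %

Equal τ_max and T ⇒ the solid shaft needs d_s³ = d_o³(1−k⁴), so d_s = 289·(1−0.612⁴)^(1/3) = 274.8 mm.
Area ratio A_h/A_s = d_o²(1−k²)/d_s² = (1−k²)/(1−k⁴)^(2/3) = 0.6918.
Mass saving = 1 − 0.6918 = 30.8 %.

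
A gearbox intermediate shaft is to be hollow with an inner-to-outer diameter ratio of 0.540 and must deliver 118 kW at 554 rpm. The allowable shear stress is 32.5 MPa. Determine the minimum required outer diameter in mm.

ω = 2π·554/60 = 58.01 rad/s, so T = P/ω = 118×10³ / 58.01 = 2034 N·m.
For a hollow shaft with d_i/d_o = 0.540: τ_max = 16T/(π d_o³ (1−k⁴)), so d_o = [16T/(π τ_allow (1−k⁴))]^(1/3) = [16·2034/(π·3.25×10^7·0.9150)]^(1/3) = 0.07036 m.

70.4 mm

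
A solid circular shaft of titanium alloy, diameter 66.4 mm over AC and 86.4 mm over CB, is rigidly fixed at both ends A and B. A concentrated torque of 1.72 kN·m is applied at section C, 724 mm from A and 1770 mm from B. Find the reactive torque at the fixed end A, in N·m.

Compatibility: T_A·a/J_AC = T_B·b/J_CB with T_A + T_B = T₀.
J_AC = 1.91×10^-6 m⁴, J_CB = 5.47×10^-6 m⁴, so T_A = T₀·(J_AC/a)/((J_AC/a)+(J_CB/b)) = 791.7 N·m, T_B = 928.3 N·m.

792 N·m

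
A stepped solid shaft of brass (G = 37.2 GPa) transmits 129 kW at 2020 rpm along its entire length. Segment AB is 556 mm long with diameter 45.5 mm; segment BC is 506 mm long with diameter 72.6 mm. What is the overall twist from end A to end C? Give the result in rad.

ω = 2π·2020/60 = 211.5 rad/s, so T = P/ω = 129×10³ / 211.5 = 609.8 N·m.
J_AB = π(0.0455)⁴/32 = 4.21×10^-7 m⁴; J_BC = π(0.0726)⁴/32 = 2.73×10^-6 m⁴.
θ = (T/G)·Σ L_i/J_i = (609.8/37.2×10⁹)·(0.556/4.21×10^-7 + 0.506/2.73×10^-6) = 0.02470 rad.

0.0247 rad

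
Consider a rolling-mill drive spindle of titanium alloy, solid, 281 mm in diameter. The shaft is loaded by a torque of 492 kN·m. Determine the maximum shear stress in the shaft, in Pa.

J = πd⁴/32 = π(0.281)⁴/32 = 6.121×10^-4 m⁴.
τ_max = T·r/J = 492000 × 0.141 / 6.121×10^-4 = 1.129×10^8 Pa.

1.13e8 Pa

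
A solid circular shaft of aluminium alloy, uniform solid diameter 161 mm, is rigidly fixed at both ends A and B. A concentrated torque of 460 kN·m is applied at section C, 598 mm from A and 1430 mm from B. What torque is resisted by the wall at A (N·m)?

324000 N·m

With uniform GJ and both ends fixed, compatibility θ_AC = θ_CB gives T_A·a = T_B·b, together with T_A + T_B = T₀.
T_A = T₀·b/(a+b) = 460000·1430/2028 = 324400 N·m; T_B = 135600 N·m.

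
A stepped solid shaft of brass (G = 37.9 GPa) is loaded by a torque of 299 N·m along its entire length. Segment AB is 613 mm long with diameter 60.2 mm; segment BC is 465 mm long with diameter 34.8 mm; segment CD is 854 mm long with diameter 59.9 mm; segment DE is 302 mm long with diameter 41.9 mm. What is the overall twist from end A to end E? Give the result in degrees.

J_AB = π(0.0602)⁴/32 = 1.29×10^-6 m⁴; J_BC = π(0.0348)⁴/32 = 1.44×10^-7 m⁴; J_CD = π(0.0599)⁴/32 = 1.26×10^-6 m⁴; J_DE = π(0.0419)⁴/32 = 3.03×10^-7 m⁴.
θ = (T/G)·Σ L_i/J_i = (299.0/37.9×10⁹)·(0.613/1.29×10^-6 + 0.465/1.44×10^-7 + 0.854/1.26×10^-6 + 0.302/3.03×10^-7) = 0.04243 rad.

2.43°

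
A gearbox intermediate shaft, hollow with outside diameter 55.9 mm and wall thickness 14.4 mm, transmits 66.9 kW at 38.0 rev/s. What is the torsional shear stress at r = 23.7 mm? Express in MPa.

ω = 2π·38.0 = 238.8 rad/s, so T = P/ω = 66.9×10³ / 238.8 = 280.2 N·m.
J = π(d_o⁴ − d_i⁴)/32 = π(0.0559⁴ − 0.0271⁴)/32 = 9.057×10^-7 m⁴.
Shear stress varies linearly with radius: τ = T·r/J = 280.2 × 0.0237 / 9.057×10^-7 = 7.332×10^6 Pa.

7.33 MPa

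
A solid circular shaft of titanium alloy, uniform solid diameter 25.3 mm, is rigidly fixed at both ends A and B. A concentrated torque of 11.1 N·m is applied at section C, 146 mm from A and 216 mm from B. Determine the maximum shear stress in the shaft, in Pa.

With uniform GJ and both ends fixed, compatibility θ_AC = θ_CB gives T_A·a = T_B·b, together with T_A + T_B = T₀.
T_A = T₀·b/(a+b) = 11.10·216/362.0 = 6.623 N·m; T_B = 4.477 N·m.
τ in each portion: τ_AC = 2.08×10^6 Pa, τ_CB = 1.41×10^6 Pa; maximum is in AC.
τ_max = T_AC·r/J = 6.623·0.0126/4.02×10^-8 = 2.083×10^6 Pa.

2.08e6 Pa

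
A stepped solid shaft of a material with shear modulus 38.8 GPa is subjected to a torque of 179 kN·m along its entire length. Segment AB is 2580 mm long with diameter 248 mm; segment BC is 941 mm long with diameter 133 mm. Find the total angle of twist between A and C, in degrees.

J_AB = π(0.248)⁴/32 = 3.71×10^-4 m⁴; J_BC = π(0.133)⁴/32 = 3.07×10^-5 m⁴.
θ = (T/G)·Σ L_i/J_i = (179000/38.8×10⁹)·(2.58/3.71×10^-4 + 0.941/3.07×10^-5) = 0.1734 rad.

9.93°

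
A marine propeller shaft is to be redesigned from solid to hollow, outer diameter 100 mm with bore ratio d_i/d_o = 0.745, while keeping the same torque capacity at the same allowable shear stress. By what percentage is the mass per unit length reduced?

43.1 %

Equal τ_max and T ⇒ the solid shaft needs d_s³ = d_o³(1−k⁴), so d_s = 100·(1−0.745⁴)^(1/3) = 88.45 mm.
Area ratio A_h/A_s = d_o²(1−k²)/d_s² = (1−k²)/(1−k⁴)^(2/3) = 0.5688.
Mass saving = 1 − 0.5688 = 43.1 %.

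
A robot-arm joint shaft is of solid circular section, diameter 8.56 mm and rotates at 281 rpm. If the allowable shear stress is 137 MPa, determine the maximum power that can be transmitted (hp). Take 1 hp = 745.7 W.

J = πd⁴/32 = π(0.00856)⁴/32 = 5.271×10^-10 m⁴.
T_max = τ_allow·J/r = 1.37×10^8 × 5.271×10^-10 / 0.00428 = 16.87 N·m.
ω = 2π·281/60 = 29.43 rad/s, so P_max = T_max·ω = 496.5 W.

0.666 hp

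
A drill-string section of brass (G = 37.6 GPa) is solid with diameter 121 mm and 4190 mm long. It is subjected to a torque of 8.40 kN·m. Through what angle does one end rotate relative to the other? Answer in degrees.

2.55°

J = πd⁴/32 = π(0.121)⁴/32 = 2.104×10^-5 m⁴.
θ = T·L/(G·J) = 8400 × 4.19 / (37.6×10⁹ × 2.104×10^-5) = 0.04448 rad.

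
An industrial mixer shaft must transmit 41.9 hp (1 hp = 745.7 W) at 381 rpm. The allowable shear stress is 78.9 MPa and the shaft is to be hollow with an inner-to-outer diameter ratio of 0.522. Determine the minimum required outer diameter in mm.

37.9 mm

ω = 2π·381/60 = 39.90 rad/s, so T = P/ω = 41.9×745.7 / 39.90 = 783.1 N·m.
For a hollow shaft with d_i/d_o = 0.522: τ_max = 16T/(π d_o³ (1−k⁴)), so d_o = [16T/(π τ_allow (1−k⁴))]^(1/3) = [16·783.1/(π·7.89×10^7·0.9258)]^(1/3) = 0.03794 m.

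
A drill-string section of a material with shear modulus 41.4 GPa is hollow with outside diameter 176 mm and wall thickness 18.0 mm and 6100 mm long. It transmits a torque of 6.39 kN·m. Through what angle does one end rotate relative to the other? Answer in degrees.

0.955°

J = π(d_o⁴ − d_i⁴)/32 = π(0.176⁴ − 0.140⁴)/32 = 5.649×10^-5 m⁴.
θ = T·L/(G·J) = 6390 × 6.10 / (41.4×10⁹ × 5.649×10^-5) = 0.01667 rad.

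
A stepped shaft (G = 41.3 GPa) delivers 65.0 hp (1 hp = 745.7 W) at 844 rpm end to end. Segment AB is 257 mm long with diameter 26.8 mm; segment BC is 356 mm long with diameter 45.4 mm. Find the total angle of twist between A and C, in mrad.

78.7 mrad

ω = 2π·844/60 = 88.38 rad/s, so T = P/ω = 65.0×745.7 / 88.38 = 548.4 N·m.
J_AB = π(0.0268)⁴/32 = 5.06×10^-8 m⁴; J_BC = π(0.0454)⁴/32 = 4.17×10^-7 m⁴.
θ = (T/G)·Σ L_i/J_i = (548.4/41.3×10⁹)·(0.257/5.06×10^-8 + 0.356/4.17×10^-7) = 0.07872 rad.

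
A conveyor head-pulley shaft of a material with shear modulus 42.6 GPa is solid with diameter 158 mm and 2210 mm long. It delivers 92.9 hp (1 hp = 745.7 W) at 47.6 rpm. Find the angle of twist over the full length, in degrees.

0.675°

ω = 2π·47.6/60 = 4.985 rad/s, so T = P/ω = 92.9×745.7 / 4.985 = 13900 N·m.
J = πd⁴/32 = π(0.158)⁴/32 = 6.118×10^-5 m⁴.
θ = T·L/(G·J) = 13900 × 2.21 / (42.6×10⁹ × 6.118×10^-5) = 0.01178 rad.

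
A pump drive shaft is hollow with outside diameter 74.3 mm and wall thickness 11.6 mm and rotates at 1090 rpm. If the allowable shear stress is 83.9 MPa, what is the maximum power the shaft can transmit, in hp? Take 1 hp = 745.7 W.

J = π(d_o⁴ − d_i⁴)/32 = π(0.0743⁴ − 0.0511⁴)/32 = 2.323×10^-6 m⁴.
T_max = τ_allow·J/r = 8.39×10^7 × 2.323×10^-6 / 0.0371 = 5245 N·m.
ω = 2π·1090/60 = 114.1 rad/s, so P_max = T_max·ω = 5.987×10^5 W.

803 hp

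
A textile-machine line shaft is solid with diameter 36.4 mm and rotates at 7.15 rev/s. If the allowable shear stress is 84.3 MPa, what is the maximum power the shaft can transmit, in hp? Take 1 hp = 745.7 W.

J = πd⁴/32 = π(0.0364)⁴/32 = 1.723×10^-7 m⁴.
T_max = τ_allow·J/r = 8.43×10^7 × 1.723×10^-7 / 0.0182 = 798.3 N·m.
ω = 2π·7.15 = 44.92 rad/s, so P_max = T_max·ω = 3.586×10^4 W.

48.1 hp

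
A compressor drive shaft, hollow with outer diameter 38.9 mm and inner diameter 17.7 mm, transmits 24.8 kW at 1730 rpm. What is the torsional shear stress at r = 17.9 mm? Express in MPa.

ω = 2π·1730/60 = 181.2 rad/s, so T = P/ω = 24.8×10³ / 181.2 = 136.9 N·m.
J = π(d_o⁴ − d_i⁴)/32 = π(0.0389⁴ − 0.0177⁴)/32 = 2.152×10^-7 m⁴.
Shear stress varies linearly with radius: τ = T·r/J = 136.9 × 0.0179 / 2.152×10^-7 = 1.139×10^7 Pa.

11.4 MPa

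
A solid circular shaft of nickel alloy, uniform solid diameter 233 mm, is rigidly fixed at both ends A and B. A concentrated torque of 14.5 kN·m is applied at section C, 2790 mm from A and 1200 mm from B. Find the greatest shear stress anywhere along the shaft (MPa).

With uniform GJ and both ends fixed, compatibility θ_AC = θ_CB gives T_A·a = T_B·b, together with T_A + T_B = T₀.
T_A = T₀·b/(a+b) = 14500·1200/3990 = 4361 N·m; T_B = 10140 N·m.
τ in each portion: τ_AC = 1.76×10^6 Pa, τ_CB = 4.08×10^6 Pa; maximum is in CB.
τ_max = T_CB·r/J = 10140·0.117/2.89×10^-4 = 4.082×10^6 Pa.

4.08 MPa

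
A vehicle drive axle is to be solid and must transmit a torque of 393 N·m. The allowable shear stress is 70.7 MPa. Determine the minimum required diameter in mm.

30.5 mm

For a solid shaft τ_max = 16T/(πd³), so d = (16T/(π τ_allow))^(1/3) = (16·393.0/(π·7.07×10^7))^(1/3) = 0.03048 m.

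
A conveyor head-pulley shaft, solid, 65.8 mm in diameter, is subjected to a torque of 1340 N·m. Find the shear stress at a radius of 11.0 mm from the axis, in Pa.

J = πd⁴/32 = π(0.0658)⁴/32 = 1.840×10^-6 m⁴.
Shear stress varies linearly with radius: τ = T·r/J = 1340 × 0.0110 / 1.840×10^-6 = 8.009×10^6 Pa.

8.01e6 Pa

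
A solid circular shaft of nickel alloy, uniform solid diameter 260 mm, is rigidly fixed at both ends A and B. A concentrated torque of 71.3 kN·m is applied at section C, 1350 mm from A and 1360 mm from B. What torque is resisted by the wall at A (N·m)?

With uniform GJ and both ends fixed, compatibility θ_AC = θ_CB gives T_A·a = T_B·b, together with T_A + T_B = T₀.
T_A = T₀·b/(a+b) = 71300·1360/2710 = 35780 N·m; T_B = 35520 N·m.

35800 N·m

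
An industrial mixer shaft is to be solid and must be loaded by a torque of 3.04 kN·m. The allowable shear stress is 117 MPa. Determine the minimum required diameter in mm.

For a solid shaft τ_max = 16T/(πd³), so d = (16T/(π τ_allow))^(1/3) = (16·3040/(π·1.17×10^8))^(1/3) = 0.05096 m.

51.0 mm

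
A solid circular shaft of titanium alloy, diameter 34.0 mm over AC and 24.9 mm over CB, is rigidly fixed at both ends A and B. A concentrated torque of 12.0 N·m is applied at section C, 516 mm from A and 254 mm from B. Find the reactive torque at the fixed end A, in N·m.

7.57 N·m

Compatibility: T_A·a/J_AC = T_B·b/J_CB with T_A + T_B = T₀.
J_AC = 1.31×10^-7 m⁴, J_CB = 3.77×10^-8 m⁴, so T_A = T₀·(J_AC/a)/((J_AC/a)+(J_CB/b)) = 7.574 N·m, T_B = 4.426 N·m.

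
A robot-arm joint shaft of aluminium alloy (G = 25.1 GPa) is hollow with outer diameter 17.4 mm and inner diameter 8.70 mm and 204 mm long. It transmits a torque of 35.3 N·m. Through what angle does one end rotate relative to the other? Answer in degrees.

1.95°

J = π(d_o⁴ − d_i⁴)/32 = π(0.0174⁴ − 0.00870⁴)/32 = 8.437×10^-9 m⁴.
θ = T·L/(G·J) = 35.30 × 0.204 / (25.1×10⁹ × 8.437×10^-9) = 0.03401 rad.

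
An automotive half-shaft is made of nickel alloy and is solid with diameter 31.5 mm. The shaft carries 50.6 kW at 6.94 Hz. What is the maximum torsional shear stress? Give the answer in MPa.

189 MPa

ω = 2π·6.94 = 43.61 rad/s, so T = P/ω = 50.6×10³ / 43.61 = 1160 N·m.
J = πd⁴/32 = π(0.0315)⁴/32 = 9.666×10^-8 m⁴.
τ_max = T·r/J = 1160 × 0.0158 / 9.666×10^-8 = 1.891×10^8 Pa.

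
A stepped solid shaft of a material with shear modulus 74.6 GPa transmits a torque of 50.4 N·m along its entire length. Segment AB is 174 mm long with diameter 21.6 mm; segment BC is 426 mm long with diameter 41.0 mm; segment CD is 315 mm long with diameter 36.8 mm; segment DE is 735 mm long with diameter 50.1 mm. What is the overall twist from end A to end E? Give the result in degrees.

J_AB = π(0.0216)⁴/32 = 2.14×10^-8 m⁴; J_BC = π(0.0410)⁴/32 = 2.77×10^-7 m⁴; J_CD = π(0.0368)⁴/32 = 1.80×10^-7 m⁴; J_DE = π(0.0501)⁴/32 = 6.19×10^-7 m⁴.
θ = (T/G)·Σ L_i/J_i = (50.40/74.6×10⁹)·(0.174/2.14×10^-8 + 0.426/2.77×10^-7 + 0.315/1.80×10^-7 + 0.735/6.19×10^-7) = 8.523×10^-3 rad.

0.488°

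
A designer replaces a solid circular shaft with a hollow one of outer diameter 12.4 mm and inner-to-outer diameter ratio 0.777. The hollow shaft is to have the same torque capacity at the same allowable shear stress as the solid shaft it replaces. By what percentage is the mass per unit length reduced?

Equal τ_max and T ⇒ the solid shaft needs d_s³ = d_o³(1−k⁴), so d_s = 12.4·(1−0.777⁴)^(1/3) = 10.66 mm.
Area ratio A_h/A_s = d_o²(1−k²)/d_s² = (1−k²)/(1−k⁴)^(2/3) = 0.5361.
Mass saving = 1 − 0.5361 = 46.4 %.

46.4 %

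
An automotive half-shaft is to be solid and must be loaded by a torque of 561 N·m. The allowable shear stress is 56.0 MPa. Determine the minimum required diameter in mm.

For a solid shaft τ_max = 16T/(πd³), so d = (16T/(π τ_allow))^(1/3) = (16·561.0/(π·5.60×10^7))^(1/3) = 0.03709 m.

37.1 mm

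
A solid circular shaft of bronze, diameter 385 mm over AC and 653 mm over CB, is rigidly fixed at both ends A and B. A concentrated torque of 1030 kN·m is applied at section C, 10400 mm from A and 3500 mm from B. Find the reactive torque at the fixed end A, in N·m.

40200 N·m

Compatibility: T_A·a/J_AC = T_B·b/J_CB with T_A + T_B = T₀.
J_AC = 2.16×10^-3 m⁴, J_CB = 0.0179 m⁴, so T_A = T₀·(J_AC/a)/((J_AC/a)+(J_CB/b)) = 40250 N·m, T_B = 989800 N·m.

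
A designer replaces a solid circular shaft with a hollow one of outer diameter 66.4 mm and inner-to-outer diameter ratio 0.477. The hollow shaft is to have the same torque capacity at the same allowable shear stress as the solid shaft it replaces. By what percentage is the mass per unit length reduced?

Equal τ_max and T ⇒ the solid shaft needs d_s³ = d_o³(1−k⁴), so d_s = 66.4·(1−0.477⁴)^(1/3) = 65.23 mm.
Area ratio A_h/A_s = d_o²(1−k²)/d_s² = (1−k²)/(1−k⁴)^(2/3) = 0.8003.
Mass saving = 1 − 0.8003 = 20.0 %.

20.0 %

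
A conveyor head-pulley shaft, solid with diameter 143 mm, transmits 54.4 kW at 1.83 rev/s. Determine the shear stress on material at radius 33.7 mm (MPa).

3.88 MPa

ω = 2π·1.83 = 11.50 rad/s, so T = P/ω = 54.4×10³ / 11.50 = 4731 N·m.
J = πd⁴/32 = π(0.143)⁴/32 = 4.105×10^-5 m⁴.
Shear stress varies linearly with radius: τ = T·r/J = 4731 × 0.0337 / 4.105×10^-5 = 3.884×10^6 Pa.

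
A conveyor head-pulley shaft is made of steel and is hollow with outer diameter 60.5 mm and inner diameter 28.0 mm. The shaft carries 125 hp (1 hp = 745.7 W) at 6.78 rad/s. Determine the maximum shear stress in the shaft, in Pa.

3.31e8 Pa

ω = 6.78 rad/s, so T = P/ω = 125×745.7 / 6.780 = 13750 N·m.
J = π(d_o⁴ − d_i⁴)/32 = π(0.0605⁴ − 0.0280⁴)/32 = 1.255×10^-6 m⁴.
τ_max = T·r/J = 13750 × 0.0302 / 1.255×10^-6 = 3.314×10^8 Pa.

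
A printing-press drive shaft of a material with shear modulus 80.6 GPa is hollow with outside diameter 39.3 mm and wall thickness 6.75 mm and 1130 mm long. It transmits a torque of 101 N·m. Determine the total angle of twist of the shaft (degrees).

J = π(d_o⁴ − d_i⁴)/32 = π(0.0393⁴ − 0.0258⁴)/32 = 1.907×10^-7 m⁴.
θ = T·L/(G·J) = 101.0 × 1.13 / (80.6×10⁹ × 1.907×10^-7) = 7.426×10^-3 rad.

0.425°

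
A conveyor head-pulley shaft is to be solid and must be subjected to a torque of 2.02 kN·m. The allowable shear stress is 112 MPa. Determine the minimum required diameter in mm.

For a solid shaft τ_max = 16T/(πd³), so d = (16T/(π τ_allow))^(1/3) = (16·2020/(π·1.12×10^8))^(1/3) = 0.04512 m.

45.1 mm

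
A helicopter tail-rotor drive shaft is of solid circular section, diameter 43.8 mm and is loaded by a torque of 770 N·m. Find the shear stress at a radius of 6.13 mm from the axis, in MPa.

J = πd⁴/32 = π(0.0438)⁴/32 = 3.613×10^-7 m⁴.
Shear stress varies linearly with radius: τ = T·r/J = 770.0 × 0.00613 / 3.613×10^-7 = 1.306×10^7 Pa.

13.1 MPa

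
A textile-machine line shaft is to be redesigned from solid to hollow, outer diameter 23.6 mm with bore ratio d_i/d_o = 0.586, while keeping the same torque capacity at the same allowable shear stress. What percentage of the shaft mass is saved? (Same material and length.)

28.6 %

Equal τ_max and T ⇒ the solid shaft needs d_s³ = d_o³(1−k⁴), so d_s = 23.6·(1−0.586⁴)^(1/3) = 22.63 mm.
Area ratio A_h/A_s = d_o²(1−k²)/d_s² = (1−k²)/(1−k⁴)^(2/3) = 0.7139.
Mass saving = 1 − 0.7139 = 28.6 %.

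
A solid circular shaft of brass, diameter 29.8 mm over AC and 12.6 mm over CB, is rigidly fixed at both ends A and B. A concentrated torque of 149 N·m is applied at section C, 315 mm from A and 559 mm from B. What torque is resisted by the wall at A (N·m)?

Compatibility: T_A·a/J_AC = T_B·b/J_CB with T_A + T_B = T₀.
J_AC = 7.74×10^-8 m⁴, J_CB = 2.47×10^-9 m⁴, so T_A = T₀·(J_AC/a)/((J_AC/a)+(J_CB/b)) = 146.4 N·m, T_B = 2.636 N·m.

146 N·m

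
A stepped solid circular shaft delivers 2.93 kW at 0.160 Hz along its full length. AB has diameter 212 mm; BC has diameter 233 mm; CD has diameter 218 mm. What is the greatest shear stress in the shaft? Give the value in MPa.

ω = 2π·0.160 = 1.005 rad/s, so T = P/ω = 2.93×10³ / 1.005 = 2915 N·m.
Under the same torque, τ_max = 16T/(πd³) is largest where d is smallest — segment AB (d = 212 mm).
τ_max = 16·2915/(π·(0.212)³) = 1.558×10^6 Pa.

1.56 MPa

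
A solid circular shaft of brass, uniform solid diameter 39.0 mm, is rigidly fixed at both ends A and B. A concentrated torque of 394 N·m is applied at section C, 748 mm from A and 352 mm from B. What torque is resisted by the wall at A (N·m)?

126 N·m

With uniform GJ and both ends fixed, compatibility θ_AC = θ_CB gives T_A·a = T_B·b, together with T_A + T_B = T₀.
T_A = T₀·b/(a+b) = 394.0·352/1100 = 126.1 N·m; T_B = 267.9 N·m.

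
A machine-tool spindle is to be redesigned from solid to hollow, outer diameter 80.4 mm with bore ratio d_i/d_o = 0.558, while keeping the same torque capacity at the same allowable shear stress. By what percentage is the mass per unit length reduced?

Equal τ_max and T ⇒ the solid shaft needs d_s³ = d_o³(1−k⁴), so d_s = 80.4·(1−0.558⁴)^(1/3) = 77.71 mm.
Area ratio A_h/A_s = d_o²(1−k²)/d_s² = (1−k²)/(1−k⁴)^(2/3) = 0.7371.
Mass saving = 1 − 0.7371 = 26.3 %.

26.3 %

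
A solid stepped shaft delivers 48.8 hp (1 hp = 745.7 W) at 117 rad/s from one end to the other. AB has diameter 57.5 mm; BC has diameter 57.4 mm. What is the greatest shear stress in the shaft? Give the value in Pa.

ω = 117 rad/s, so T = P/ω = 48.8×745.7 / 117.0 = 311.0 N·m.
Under the same torque, τ_max = 16T/(πd³) is largest where d is smallest — segment BC (d = 57.4 mm).
τ_max = 16·311.0/(π·(0.0574)³) = 8.376×10^6 Pa.

8.38e6 Pa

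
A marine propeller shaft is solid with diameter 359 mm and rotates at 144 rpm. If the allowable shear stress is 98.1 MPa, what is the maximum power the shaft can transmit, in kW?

13400 kW

J = πd⁴/32 = π(0.359)⁴/32 = 1.631×10^-3 m⁴.
T_max = τ_allow·J/r = 9.81×10^7 × 1.631×10^-3 / 0.179 = 891200 N·m.
ω = 2π·144/60 = 15.08 rad/s, so P_max = T_max·ω = 1.344×10^7 W.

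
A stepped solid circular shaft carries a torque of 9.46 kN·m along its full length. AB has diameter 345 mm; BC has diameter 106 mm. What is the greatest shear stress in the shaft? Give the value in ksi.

5.87 ksi

Under the same torque, τ_max = 16T/(πd³) is largest where d is smallest — segment BC (d = 106 mm).
τ_max = 16·9460/(π·(0.106)³) = 4.045×10^7 Pa.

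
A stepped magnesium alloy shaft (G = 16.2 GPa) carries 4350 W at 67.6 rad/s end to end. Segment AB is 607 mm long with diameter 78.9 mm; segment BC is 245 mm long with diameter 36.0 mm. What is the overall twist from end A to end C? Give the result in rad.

0.00654 rad

ω = 67.6 rad/s, so T = P/ω = 4350 / 67.60 = 64.35 N·m.
J_AB = π(0.0789)⁴/32 = 3.80×10^-6 m⁴; J_BC = π(0.0360)⁴/32 = 1.65×10^-7 m⁴.
θ = (T/G)·Σ L_i/J_i = (64.35/16.2×10⁹)·(0.607/3.80×10^-6 + 0.245/1.65×10^-7) = 6.536×10^-3 rad.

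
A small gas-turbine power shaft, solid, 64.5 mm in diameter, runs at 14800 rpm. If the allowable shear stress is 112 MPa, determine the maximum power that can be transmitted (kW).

9150 kW

J = πd⁴/32 = π(0.0645)⁴/32 = 1.699×10^-6 m⁴.
T_max = τ_allow·J/r = 1.12×10^8 × 1.699×10^-6 / 0.0323 = 5901 N·m.
ω = 2π·14800/60 = 1550 rad/s, so P_max = T_max·ω = 9.146×10^6 W.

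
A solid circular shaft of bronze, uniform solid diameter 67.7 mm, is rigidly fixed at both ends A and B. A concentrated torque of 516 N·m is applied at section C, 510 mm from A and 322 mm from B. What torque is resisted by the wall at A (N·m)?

With uniform GJ and both ends fixed, compatibility θ_AC = θ_CB gives T_A·a = T_B·b, together with T_A + T_B = T₀.
T_A = T₀·b/(a+b) = 516.0·322/832.0 = 199.7 N·m; T_B = 316.3 N·m.

200 N·m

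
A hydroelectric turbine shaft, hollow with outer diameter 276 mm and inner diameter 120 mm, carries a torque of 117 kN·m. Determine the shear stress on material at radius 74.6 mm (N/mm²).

J = π(d_o⁴ − d_i⁴)/32 = π(0.276⁴ − 0.120⁴)/32 = 5.493×10^-4 m⁴.
Shear stress varies linearly with radius: τ = T·r/J = 117000 × 0.0746 / 5.493×10^-4 = 1.589×10^7 Pa.

15.9 N/mm²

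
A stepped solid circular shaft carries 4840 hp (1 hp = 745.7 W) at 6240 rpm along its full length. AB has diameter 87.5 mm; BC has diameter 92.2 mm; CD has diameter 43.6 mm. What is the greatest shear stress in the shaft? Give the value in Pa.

3.39e8 Pa

ω = 2π·6240/60 = 653.5 rad/s, so T = P/ω = 4840×745.7 / 653.5 = 5523 N·m.
Under the same torque, τ_max = 16T/(πd³) is largest where d is smallest — segment CD (d = 43.6 mm).
τ_max = 16·5523/(π·(0.0436)³) = 3.394×10^8 Pa.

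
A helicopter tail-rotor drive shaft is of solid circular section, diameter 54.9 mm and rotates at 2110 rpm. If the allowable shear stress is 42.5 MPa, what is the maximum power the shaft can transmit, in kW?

305 kW

J = πd⁴/32 = π(0.0549)⁴/32 = 8.918×10^-7 m⁴.
T_max = τ_allow·J/r = 4.25×10^7 × 8.918×10^-7 / 0.0274 = 1381 N·m.
ω = 2π·2110/60 = 221.0 rad/s, so P_max = T_max·ω = 3.051×10^5 W.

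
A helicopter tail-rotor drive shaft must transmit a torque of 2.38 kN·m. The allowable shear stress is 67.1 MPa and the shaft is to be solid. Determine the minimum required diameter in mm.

For a solid shaft τ_max = 16T/(πd³), so d = (16T/(π τ_allow))^(1/3) = (16·2380/(π·6.71×10^7))^(1/3) = 0.05653 m.

56.5 mm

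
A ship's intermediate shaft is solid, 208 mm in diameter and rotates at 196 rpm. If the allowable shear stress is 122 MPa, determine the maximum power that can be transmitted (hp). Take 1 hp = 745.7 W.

5930 hp

J = πd⁴/32 = π(0.208)⁴/32 = 1.838×10^-4 m⁴.
T_max = τ_allow·J/r = 1.22×10^8 × 1.838×10^-4 / 0.104 = 215600 N·m.
ω = 2π·196/60 = 20.53 rad/s, so P_max = T_max·ω = 4.425×10^6 W.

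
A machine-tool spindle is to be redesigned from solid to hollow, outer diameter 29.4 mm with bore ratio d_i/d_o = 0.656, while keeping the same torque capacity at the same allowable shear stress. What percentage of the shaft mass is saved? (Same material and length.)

Equal τ_max and T ⇒ the solid shaft needs d_s³ = d_o³(1−k⁴), so d_s = 29.4·(1−0.656⁴)^(1/3) = 27.46 mm.
Area ratio A_h/A_s = d_o²(1−k²)/d_s² = (1−k²)/(1−k⁴)^(2/3) = 0.6530.
Mass saving = 1 − 0.6530 = 34.7 %.

34.7 %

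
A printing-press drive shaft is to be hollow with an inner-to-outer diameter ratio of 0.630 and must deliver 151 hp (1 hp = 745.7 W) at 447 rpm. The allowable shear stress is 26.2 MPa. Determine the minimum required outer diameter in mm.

ω = 2π·447/60 = 46.81 rad/s, so T = P/ω = 151×745.7 / 46.81 = 2405 N·m.
For a hollow shaft with d_i/d_o = 0.630: τ_max = 16T/(π d_o³ (1−k⁴)), so d_o = [16T/(π τ_allow (1−k⁴))]^(1/3) = [16·2405/(π·2.62×10^7·0.8425)]^(1/3) = 0.08218 m.

82.2 mm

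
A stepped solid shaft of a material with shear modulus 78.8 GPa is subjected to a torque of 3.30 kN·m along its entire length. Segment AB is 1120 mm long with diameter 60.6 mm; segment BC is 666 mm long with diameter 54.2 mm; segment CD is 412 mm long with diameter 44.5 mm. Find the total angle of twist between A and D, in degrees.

6.48°

J_AB = π(0.0606)⁴/32 = 1.32×10^-6 m⁴; J_BC = π(0.0542)⁴/32 = 8.47×10^-7 m⁴; J_CD = π(0.0445)⁴/32 = 3.85×10^-7 m⁴.
θ = (T/G)·Σ L_i/J_i = (3300/78.8×10⁹)·(1.12/1.32×10^-6 + 0.666/8.47×10^-7 + 0.412/3.85×10^-7) = 0.1132 rad.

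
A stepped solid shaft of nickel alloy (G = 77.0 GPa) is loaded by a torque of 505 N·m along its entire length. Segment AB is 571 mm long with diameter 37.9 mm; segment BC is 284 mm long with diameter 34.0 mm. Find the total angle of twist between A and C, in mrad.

J_AB = π(0.0379)⁴/32 = 2.03×10^-7 m⁴; J_BC = π(0.0340)⁴/32 = 1.31×10^-7 m⁴.
θ = (T/G)·Σ L_i/J_i = (505.0/77.0×10⁹)·(0.571/2.03×10^-7 + 0.284/1.31×10^-7) = 0.03268 rad.

32.7 mrad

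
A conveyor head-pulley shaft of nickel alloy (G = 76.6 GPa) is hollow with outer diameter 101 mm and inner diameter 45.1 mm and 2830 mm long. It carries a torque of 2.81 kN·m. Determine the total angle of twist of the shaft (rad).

J = π(d_o⁴ − d_i⁴)/32 = π(0.101⁴ − 0.0451⁴)/32 = 9.810×10^-6 m⁴.
θ = T·L/(G·J) = 2810 × 2.83 / (76.6×10⁹ × 9.810×10^-6) = 0.01058 rad.

0.0106 rad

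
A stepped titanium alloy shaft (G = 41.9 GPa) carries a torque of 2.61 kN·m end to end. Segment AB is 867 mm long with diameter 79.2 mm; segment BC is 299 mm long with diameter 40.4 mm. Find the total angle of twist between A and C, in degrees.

4.88°

J_AB = π(0.0792)⁴/32 = 3.86×10^-6 m⁴; J_BC = π(0.0404)⁴/32 = 2.62×10^-7 m⁴.
θ = (T/G)·Σ L_i/J_i = (2610/41.9×10⁹)·(0.867/3.86×10^-6 + 0.299/2.62×10^-7) = 0.08520 rad.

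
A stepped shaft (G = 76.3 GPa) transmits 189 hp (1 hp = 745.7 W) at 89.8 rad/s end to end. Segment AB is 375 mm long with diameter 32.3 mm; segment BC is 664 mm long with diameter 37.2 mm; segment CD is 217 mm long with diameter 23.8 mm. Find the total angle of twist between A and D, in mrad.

287 mrad

ω = 89.8 rad/s, so T = P/ω = 189×745.7 / 89.80 = 1569 N·m.
J_AB = π(0.0323)⁴/32 = 1.07×10^-7 m⁴; J_BC = π(0.0372)⁴/32 = 1.88×10^-7 m⁴; J_CD = π(0.0238)⁴/32 = 3.15×10^-8 m⁴.
θ = (T/G)·Σ L_i/J_i = (1569/76.3×10⁹)·(0.375/1.07×10^-7 + 0.664/1.88×10^-7 + 0.217/3.15×10^-8) = 0.2865 rad.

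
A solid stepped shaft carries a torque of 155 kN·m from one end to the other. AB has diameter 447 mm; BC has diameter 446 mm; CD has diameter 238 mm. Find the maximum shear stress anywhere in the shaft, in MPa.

Under the same torque, τ_max = 16T/(πd³) is largest where d is smallest — segment CD (d = 238 mm).
τ_max = 16·155000/(π·(0.238)³) = 5.856×10^7 Pa.

58.6 MPa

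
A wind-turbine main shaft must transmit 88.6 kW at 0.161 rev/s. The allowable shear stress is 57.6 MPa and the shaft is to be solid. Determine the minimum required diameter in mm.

ω = 2π·0.161 = 1.012 rad/s, so T = P/ω = 88.6×10³ / 1.012 = 87580 N·m.
For a solid shaft τ_max = 16T/(πd³), so d = (16T/(π τ_allow))^(1/3) = (16·87580/(π·5.76×10^7))^(1/3) = 0.1978 m.

198 mm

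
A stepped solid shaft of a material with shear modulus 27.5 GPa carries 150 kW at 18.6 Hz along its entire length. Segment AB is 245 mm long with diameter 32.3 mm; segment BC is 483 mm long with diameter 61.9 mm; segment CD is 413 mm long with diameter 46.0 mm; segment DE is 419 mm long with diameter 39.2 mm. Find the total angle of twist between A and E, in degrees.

14.4°

ω = 2π·18.6 = 116.9 rad/s, so T = P/ω = 150×10³ / 116.9 = 1284 N·m.
J_AB = π(0.0323)⁴/32 = 1.07×10^-7 m⁴; J_BC = π(0.0619)⁴/32 = 1.44×10^-6 m⁴; J_CD = π(0.0460)⁴/32 = 4.40×10^-7 m⁴; J_DE = π(0.0392)⁴/32 = 2.32×10^-7 m⁴.
θ = (T/G)·Σ L_i/J_i = (1284/27.5×10⁹)·(0.245/1.07×10^-7 + 0.483/1.44×10^-6 + 0.413/4.40×10^-7 + 0.419/2.32×10^-7) = 0.2509 rad.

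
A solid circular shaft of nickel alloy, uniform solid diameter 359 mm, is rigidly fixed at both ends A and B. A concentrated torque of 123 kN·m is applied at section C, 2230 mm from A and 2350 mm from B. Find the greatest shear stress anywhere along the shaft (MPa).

With uniform GJ and both ends fixed, compatibility θ_AC = θ_CB gives T_A·a = T_B·b, together with T_A + T_B = T₀.
T_A = T₀·b/(a+b) = 123000·2350/4580 = 63110 N·m; T_B = 59890 N·m.
τ in each portion: τ_AC = 6.95×10^6 Pa, τ_CB = 6.59×10^6 Pa; maximum is in AC.
τ_max = T_AC·r/J = 63110·0.179/1.63×10^-3 = 6.947×10^6 Pa.

6.95 MPa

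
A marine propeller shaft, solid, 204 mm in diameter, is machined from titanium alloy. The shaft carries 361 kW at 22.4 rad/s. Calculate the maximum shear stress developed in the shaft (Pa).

ω = 22.4 rad/s, so T = P/ω = 361×10³ / 22.40 = 16120 N·m.
J = πd⁴/32 = π(0.204)⁴/32 = 1.700×10^-4 m⁴.
τ_max = T·r/J = 16120 × 0.102 / 1.700×10^-4 = 9.668×10^6 Pa.

9.67e6 Pa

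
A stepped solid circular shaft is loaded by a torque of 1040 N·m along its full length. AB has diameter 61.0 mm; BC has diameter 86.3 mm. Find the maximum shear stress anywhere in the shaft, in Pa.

Under the same torque, τ_max = 16T/(πd³) is largest where d is smallest — segment AB (d = 61.0 mm).
τ_max = 16·1040/(π·(0.0610)³) = 2.334×10^7 Pa.

2.33e7 Pa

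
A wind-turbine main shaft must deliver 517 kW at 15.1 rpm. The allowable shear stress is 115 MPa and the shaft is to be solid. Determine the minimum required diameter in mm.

244 mm

ω = 2π·15.1/60 = 1.581 rad/s, so T = P/ω = 517×10³ / 1.581 = 327000 N·m.
For a solid shaft τ_max = 16T/(πd³), so d = (16T/(π τ_allow))^(1/3) = (16·327000/(π·1.15×10^8))^(1/3) = 0.2437 m.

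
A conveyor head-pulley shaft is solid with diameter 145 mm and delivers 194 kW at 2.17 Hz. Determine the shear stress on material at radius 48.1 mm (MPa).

ω = 2π·2.17 = 13.63 rad/s, so T = P/ω = 194×10³ / 13.63 = 14230 N·m.
J = πd⁴/32 = π(0.145)⁴/32 = 4.340×10^-5 m⁴.
Shear stress varies linearly with radius: τ = T·r/J = 14230 × 0.0481 / 4.340×10^-5 = 1.577×10^7 Pa.

15.8 MPa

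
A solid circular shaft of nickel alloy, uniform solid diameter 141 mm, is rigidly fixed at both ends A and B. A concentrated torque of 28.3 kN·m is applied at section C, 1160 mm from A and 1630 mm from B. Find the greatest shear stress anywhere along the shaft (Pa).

3.00e7 Pa

With uniform GJ and both ends fixed, compatibility θ_AC = θ_CB gives T_A·a = T_B·b, together with T_A + T_B = T₀.
T_A = T₀·b/(a+b) = 28300·1630/2790 = 16530 N·m; T_B = 11770 N·m.
τ in each portion: τ_AC = 3.00×10^7 Pa, τ_CB = 2.14×10^7 Pa; maximum is in AC.
τ_max = T_AC·r/J = 16530·0.0705/3.88×10^-5 = 3.004×10^7 Pa.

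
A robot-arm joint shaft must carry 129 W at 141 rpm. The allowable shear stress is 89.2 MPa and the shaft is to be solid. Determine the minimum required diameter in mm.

ω = 2π·141/60 = 14.77 rad/s, so T = P/ω = 129 / 14.77 = 8.737 N·m.
For a solid shaft τ_max = 16T/(πd³), so d = (16T/(π τ_allow))^(1/3) = (16·8.737/(π·8.92×10^7))^(1/3) = 0.007931 m.

7.93 mm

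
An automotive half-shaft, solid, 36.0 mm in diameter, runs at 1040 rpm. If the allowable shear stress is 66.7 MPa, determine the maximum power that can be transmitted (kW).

66.5 kW

J = πd⁴/32 = π(0.0360)⁴/32 = 1.649×10^-7 m⁴.
T_max = τ_allow·J/r = 6.67×10^7 × 1.649×10^-7 / 0.0180 = 611.0 N·m.
ω = 2π·1040/60 = 108.9 rad/s, so P_max = T_max·ω = 6.655×10^4 W.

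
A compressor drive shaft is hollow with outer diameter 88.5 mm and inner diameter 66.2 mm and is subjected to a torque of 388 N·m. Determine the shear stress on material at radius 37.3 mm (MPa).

J = π(d_o⁴ − d_i⁴)/32 = π(0.0885⁴ − 0.0662⁴)/32 = 4.137×10^-6 m⁴.
Shear stress varies linearly with radius: τ = T·r/J = 388.0 × 0.0373 / 4.137×10^-6 = 3.498×10^6 Pa.

3.50 MPa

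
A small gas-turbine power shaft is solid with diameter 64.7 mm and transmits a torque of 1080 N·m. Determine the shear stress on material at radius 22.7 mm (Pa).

1.43e7 Pa

J = πd⁴/32 = π(0.0647)⁴/32 = 1.720×10^-6 m⁴.
Shear stress varies linearly with radius: τ = T·r/J = 1080 × 0.0227 / 1.720×10^-6 = 1.425×10^7 Pa.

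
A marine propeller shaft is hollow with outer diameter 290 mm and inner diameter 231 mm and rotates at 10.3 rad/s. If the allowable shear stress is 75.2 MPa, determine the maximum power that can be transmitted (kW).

J = π(d_o⁴ − d_i⁴)/32 = π(0.290⁴ − 0.231⁴)/32 = 4.148×10^-4 m⁴.
T_max = τ_allow·J/r = 7.52×10^7 × 4.148×10^-4 / 0.145 = 215100 N·m.
ω = 10.3 rad/s, so P_max = T_max·ω = 2.216×10^6 W.

2220 kW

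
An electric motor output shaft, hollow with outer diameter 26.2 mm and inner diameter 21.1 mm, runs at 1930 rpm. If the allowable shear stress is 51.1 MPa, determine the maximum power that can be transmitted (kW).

21.1 kW

J = π(d_o⁴ − d_i⁴)/32 = π(0.0262⁴ − 0.0211⁴)/32 = 2.680×10^-8 m⁴.
T_max = τ_allow·J/r = 5.11×10^7 × 2.680×10^-8 / 0.0131 = 104.5 N·m.
ω = 2π·1930/60 = 202.1 rad/s, so P_max = T_max·ω = 2.113×10^4 W.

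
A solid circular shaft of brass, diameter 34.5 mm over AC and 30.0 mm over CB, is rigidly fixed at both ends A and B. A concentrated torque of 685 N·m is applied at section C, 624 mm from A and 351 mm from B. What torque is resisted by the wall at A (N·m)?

Compatibility: T_A·a/J_AC = T_B·b/J_CB with T_A + T_B = T₀.
J_AC = 1.39×10^-7 m⁴, J_CB = 7.95×10^-8 m⁴, so T_A = T₀·(J_AC/a)/((J_AC/a)+(J_CB/b)) = 339.7 N·m, T_B = 345.3 N·m.

340 N·m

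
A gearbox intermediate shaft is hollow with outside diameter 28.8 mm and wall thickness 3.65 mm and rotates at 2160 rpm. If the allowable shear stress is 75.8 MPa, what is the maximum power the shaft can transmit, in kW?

J = π(d_o⁴ − d_i⁴)/32 = π(0.0288⁴ − 0.0215⁴)/32 = 4.656×10^-8 m⁴.
T_max = τ_allow·J/r = 7.58×10^7 × 4.656×10^-8 / 0.0144 = 245.1 N·m.
ω = 2π·2160/60 = 226.2 rad/s, so P_max = T_max·ω = 5.544×10^4 W.

55.4 kW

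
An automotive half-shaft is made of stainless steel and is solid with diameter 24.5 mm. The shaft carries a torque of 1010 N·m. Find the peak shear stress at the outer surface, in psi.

J = πd⁴/32 = π(0.0245)⁴/32 = 3.537×10^-8 m⁴.
τ_max = T·r/J = 1010 × 0.0123 / 3.537×10^-8 = 3.498×10^8 Pa.

50700 psi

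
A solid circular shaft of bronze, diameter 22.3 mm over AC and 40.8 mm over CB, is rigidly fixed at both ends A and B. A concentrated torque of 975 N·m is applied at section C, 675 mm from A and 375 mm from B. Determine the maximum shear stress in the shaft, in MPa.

Compatibility: T_A·a/J_AC = T_B·b/J_CB with T_A + T_B = T₀.
J_AC = 2.43×10^-8 m⁴, J_CB = 2.72×10^-7 m⁴, so T_A = T₀·(J_AC/a)/((J_AC/a)+(J_CB/b)) = 46.06 N·m, T_B = 928.9 N·m.
τ in each portion: τ_AC = 2.12×10^7 Pa, τ_CB = 6.97×10^7 Pa; maximum is in CB.
τ_max = T_CB·r/J = 928.9·0.0204/2.72×10^-7 = 6.966×10^7 Pa.

69.7 MPa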